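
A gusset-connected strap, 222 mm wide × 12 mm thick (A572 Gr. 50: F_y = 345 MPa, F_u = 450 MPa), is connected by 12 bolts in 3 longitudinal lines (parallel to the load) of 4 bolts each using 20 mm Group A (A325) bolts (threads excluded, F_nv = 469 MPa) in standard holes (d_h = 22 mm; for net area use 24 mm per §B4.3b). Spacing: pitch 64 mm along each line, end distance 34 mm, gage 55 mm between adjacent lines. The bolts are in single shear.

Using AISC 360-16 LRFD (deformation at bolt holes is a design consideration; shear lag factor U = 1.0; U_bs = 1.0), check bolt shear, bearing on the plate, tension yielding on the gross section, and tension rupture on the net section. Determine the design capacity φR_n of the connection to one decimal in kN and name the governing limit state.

Bolt shear: A_b = π(20)²/4 = 314.16 mm². φR_n = 0.75 × 469 × 314.16 × 12 × 1 = 1326.1 kN.
Bearing (12 mm plate, F_u = 450 MPa): end bolts L_c = 34 − 22/2 = 23, R_n = min(1.2×23×12×450, 2.4×20×12×450) = 149.04 kN/bolt; interior L_c = 64 − 22 = 42, R_n = 259.2 kN/bolt. φR_n = 0.75 × (3×149.04 + 9×259.2) = 2084.9 kN.
Tension yield (gross): A_g = 222×12 = 2664 mm². φR_n = 0.90 × 345 × 2664 = 827.2 kN.
Tension rupture (net): A_n = (222 − 3×24)×12 = 1800 mm² (U = 1.0, A_e = A_n). φR_n = 0.75 × 450 × 1800 = 607.5 kN.
Governing: min(1326.1, 2084.9, 827.2, 607.5) = 607.5 kN → net-section rupture.

607.5 kN (net-section rupture governs)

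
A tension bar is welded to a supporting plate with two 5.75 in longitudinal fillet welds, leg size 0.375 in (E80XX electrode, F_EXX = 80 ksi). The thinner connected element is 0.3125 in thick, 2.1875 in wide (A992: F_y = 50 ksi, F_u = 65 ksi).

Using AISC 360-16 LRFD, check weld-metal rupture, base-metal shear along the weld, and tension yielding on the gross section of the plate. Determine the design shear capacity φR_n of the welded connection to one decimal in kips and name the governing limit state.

30.8 kips (gross-section yield governs)

Weld metal: throat = 0.707×0.375 = 0.26513 in, L = 2×5.75 = 11.5 in. φR_n = 0.75 × 0.6 × 80 × 0.26513 × 11.5 = 109.8 kips.
Base metal shear (0.3125 in plate): yield φR_n = 1.0×0.6×50×0.3125×11.5 = 107.8 kips; rupture φR_n = 0.75×0.6×65×0.3125×11.5 = 105.1 kips; take 105.1 kips (rupture).
Tension yield (gross): A_g = 2.1875×0.3125 = 0.68359 in². φR_n = 0.90 × 50 × 0.68359 = 30.8 kips.
Governing: min(109.8, 105.1, 30.8) = 30.8 kips → gross-section yield.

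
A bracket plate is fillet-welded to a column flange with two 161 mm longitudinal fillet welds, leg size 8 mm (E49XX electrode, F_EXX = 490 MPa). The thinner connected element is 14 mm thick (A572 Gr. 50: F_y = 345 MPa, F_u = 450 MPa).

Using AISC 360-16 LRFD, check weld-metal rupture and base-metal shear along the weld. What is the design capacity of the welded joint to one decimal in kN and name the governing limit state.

401.6 kN (weld metal governs)

Weld metal: throat = 0.707×8 = 5.656 mm, L = 2×161 = 322 mm. φR_n = 0.75 × 0.6 × 490 × 5.656 × 322 = 401.6 kN.
Base metal shear (14 mm plate): yield φR_n = 1.0×0.6×345×14×322 = 933.2 kN; rupture φR_n = 0.75×0.6×450×14×322 = 912.9 kN; take 912.9 kN (rupture).
Governing: min(401.6, 912.9) = 401.6 kN → weld metal.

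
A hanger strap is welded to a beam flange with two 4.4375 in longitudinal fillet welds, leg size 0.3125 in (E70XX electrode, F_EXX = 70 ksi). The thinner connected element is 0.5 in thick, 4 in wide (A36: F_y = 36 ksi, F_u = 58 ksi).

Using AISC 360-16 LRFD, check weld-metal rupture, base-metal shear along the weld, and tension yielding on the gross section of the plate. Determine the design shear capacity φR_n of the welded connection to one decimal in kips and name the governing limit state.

61.8 kips (weld metal governs)

Weld metal: throat = 0.707×0.3125 = 0.22094 in, L = 2×4.4375 = 8.875 in. φR_n = 0.75 × 0.6 × 70 × 0.22094 × 8.875 = 61.8 kips.
Base metal shear (0.5 in plate): yield φR_n = 1.0×0.6×36×0.5×8.875 = 95.9 kips; rupture φR_n = 0.75×0.6×58×0.5×8.875 = 115.8 kips; take 95.9 kips (yield).
Tension yield (gross): A_g = 4×0.5 = 2 in². φR_n = 0.90 × 36 × 2 = 64.8 kips.
Governing: min(61.8, 95.9, 64.8) = 61.8 kips → weld metal.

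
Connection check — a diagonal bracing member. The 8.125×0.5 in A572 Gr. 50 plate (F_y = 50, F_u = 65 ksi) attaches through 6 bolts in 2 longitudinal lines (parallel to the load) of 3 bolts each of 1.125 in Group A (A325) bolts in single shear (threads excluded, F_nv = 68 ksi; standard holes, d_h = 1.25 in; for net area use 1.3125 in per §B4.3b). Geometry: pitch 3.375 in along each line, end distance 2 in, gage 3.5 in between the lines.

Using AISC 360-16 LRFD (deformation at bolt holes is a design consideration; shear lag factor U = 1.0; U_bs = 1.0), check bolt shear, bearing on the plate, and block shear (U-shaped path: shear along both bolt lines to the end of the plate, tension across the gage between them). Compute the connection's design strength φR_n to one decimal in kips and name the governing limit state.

Bolt shear: A_b = π(1.125)²/4 = 0.99402 in². φR_n = 0.75 × 68 × 0.99402 × 6 × 1 = 304.2 kips.
Bearing (0.5 in plate, F_u = 65 ksi): end bolts L_c = 2 − 1.25/2 = 1.375, R_n = min(1.2×1.375×0.5×65, 2.4×1.125×0.5×65) = 53.625 kips/bolt; interior L_c = 3.375 − 1.25 = 2.125, R_n = 82.875 kips/bolt. φR_n = 0.75 × (2×53.625 + 4×82.875) = 329.1 kips.
Block shear: shear path 2×[2+2×3.375] = 2×8.75 in, A_gv = 8.75, A_nv = 2×(8.75 − 2.5×1.3125)×0.5 = 5.4688 in²; tension across gage: (3.5 − 1×1.3125)×0.5 = 1.0938 in². R_n = min(0.6×65×5.4688, 0.6×50×8.75) + 1.0×65×1.0938 = min(213.28, 262.5) + 71.097 = 284.38 kips. φR_n = 0.75 × 284.38 = 213.3 kips.
Governing: min(304.2, 329.1, 213.3) = 213.3 kips → block shear.

213.3 kips (block shear governs)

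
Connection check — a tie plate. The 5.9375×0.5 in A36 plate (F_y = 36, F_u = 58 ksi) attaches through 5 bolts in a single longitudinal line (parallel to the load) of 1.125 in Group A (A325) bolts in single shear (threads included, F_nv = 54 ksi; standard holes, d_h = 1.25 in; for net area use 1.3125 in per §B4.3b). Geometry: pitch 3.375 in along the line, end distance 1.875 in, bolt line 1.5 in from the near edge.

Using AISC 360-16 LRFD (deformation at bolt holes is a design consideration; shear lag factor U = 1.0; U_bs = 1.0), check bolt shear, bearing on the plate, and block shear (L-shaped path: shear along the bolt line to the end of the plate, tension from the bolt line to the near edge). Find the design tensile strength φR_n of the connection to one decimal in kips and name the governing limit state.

Bolt shear: A_b = π(1.125)²/4 = 0.99402 in². φR_n = 0.75 × 54 × 0.99402 × 5 × 1 = 201.3 kips.
Bearing (0.5 in plate, F_u = 58 ksi): end bolts L_c = 1.875 − 1.25/2 = 1.25, R_n = min(1.2×1.25×0.5×58, 2.4×1.125×0.5×58) = 43.5 kips/bolt; interior L_c = 3.375 − 1.25 = 2.125, R_n = 73.95 kips/bolt. φR_n = 0.75 × (1×43.5 + 4×73.95) = 254.5 kips.
Block shear: shear path 1×[1.875+4×3.375] = 1×15.375 in, A_gv = 7.6875, A_nv = 1×(15.375 − 4.5×1.3125)×0.5 = 4.7344 in²; tension to near edge: (1.5 − 0.5×1.3125)×0.5 = 0.42188 in². R_n = min(0.6×58×4.7344, 0.6×36×7.6875) + 1.0×58×0.42188 = min(164.76, 166.05) + 24.469 = 189.23 kips. φR_n = 0.75 × 189.23 = 141.9 kips.
Governing: min(201.3, 254.5, 141.9) = 141.9 kips → block shear.

141.9 kips (block shear governs)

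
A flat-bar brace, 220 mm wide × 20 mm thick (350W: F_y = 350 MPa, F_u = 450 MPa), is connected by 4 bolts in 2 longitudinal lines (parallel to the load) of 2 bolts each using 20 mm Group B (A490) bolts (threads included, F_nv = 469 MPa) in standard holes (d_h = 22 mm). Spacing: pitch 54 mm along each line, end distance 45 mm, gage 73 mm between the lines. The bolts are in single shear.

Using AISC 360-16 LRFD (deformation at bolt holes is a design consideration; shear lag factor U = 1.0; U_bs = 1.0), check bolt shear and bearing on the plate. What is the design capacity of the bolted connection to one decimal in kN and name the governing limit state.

Bolt shear: A_b = π(20)²/4 = 314.16 mm². φR_n = 0.75 × 469 × 314.16 × 4 × 1 = 442.0 kN.
Bearing (20 mm plate, F_u = 450 MPa): end bolts L_c = 45 − 22/2 = 34, R_n = min(1.2×34×20×450, 2.4×20×20×450) = 367.2 kN/bolt; interior L_c = 54 − 22 = 32, R_n = 345.6 kN/bolt. φR_n = 0.75 × (2×367.2 + 2×345.6) = 1069.2 kN.
Governing: min(442.0, 1069.2) = 442.0 kN → bolt shear.

442.0 kN (bolt shear governs)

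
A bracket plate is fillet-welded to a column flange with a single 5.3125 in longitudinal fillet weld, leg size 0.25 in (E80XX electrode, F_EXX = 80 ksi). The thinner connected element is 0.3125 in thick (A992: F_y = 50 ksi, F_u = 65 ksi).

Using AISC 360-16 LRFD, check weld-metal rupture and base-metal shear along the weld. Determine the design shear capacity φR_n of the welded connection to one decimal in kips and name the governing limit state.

Weld metal: throat = 0.707×0.25 = 0.17675 in, L = 5.3125 in. φR_n = 0.75 × 0.6 × 80 × 0.17675 × 5.3125 = 33.8 kips.
Base metal shear (0.3125 in plate): yield φR_n = 1.0×0.6×50×0.3125×5.3125 = 49.8 kips; rupture φR_n = 0.75×0.6×65×0.3125×5.3125 = 48.6 kips; take 48.6 kips (rupture).
Governing: min(33.8, 48.6) = 33.8 kips → weld metal.

33.8 kips (weld metal governs)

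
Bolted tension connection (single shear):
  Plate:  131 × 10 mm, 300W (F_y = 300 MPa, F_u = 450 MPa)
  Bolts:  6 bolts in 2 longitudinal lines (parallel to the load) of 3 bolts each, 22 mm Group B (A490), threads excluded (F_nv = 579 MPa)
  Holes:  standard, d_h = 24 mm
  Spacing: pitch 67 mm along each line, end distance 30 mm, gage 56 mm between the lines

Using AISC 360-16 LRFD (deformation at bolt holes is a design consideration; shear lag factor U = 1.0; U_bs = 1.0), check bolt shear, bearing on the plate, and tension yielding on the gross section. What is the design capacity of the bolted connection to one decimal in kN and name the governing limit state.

353.7 kN (gross-section yield governs)

Bolt shear: A_b = π(22)²/4 = 380.13 mm². φR_n = 0.75 × 579 × 380.13 × 6 × 1 = 990.4 kN.
Bearing (10 mm plate, F_u = 450 MPa): end bolts L_c = 30 − 24/2 = 18, R_n = min(1.2×18×10×450, 2.4×22×10×450) = 97.2 kN/bolt; interior L_c = 67 − 24 = 43, R_n = 232.2 kN/bolt. φR_n = 0.75 × (2×97.2 + 4×232.2) = 842.4 kN.
Tension yield (gross): A_g = 131×10 = 1310 mm². φR_n = 0.90 × 300 × 1310 = 353.7 kN.
Governing: min(990.4, 842.4, 353.7) = 353.7 kN → gross-section yield.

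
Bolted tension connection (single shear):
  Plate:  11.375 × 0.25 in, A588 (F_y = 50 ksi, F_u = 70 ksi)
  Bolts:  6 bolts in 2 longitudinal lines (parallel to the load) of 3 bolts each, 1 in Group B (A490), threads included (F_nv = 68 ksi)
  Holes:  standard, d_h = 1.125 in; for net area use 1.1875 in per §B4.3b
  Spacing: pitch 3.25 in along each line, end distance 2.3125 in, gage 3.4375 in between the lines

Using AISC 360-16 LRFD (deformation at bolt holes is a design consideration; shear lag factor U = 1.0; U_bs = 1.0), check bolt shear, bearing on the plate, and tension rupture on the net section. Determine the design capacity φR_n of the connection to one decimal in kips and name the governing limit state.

Bolt shear: A_b = π(1)²/4 = 0.7854 in². φR_n = 0.75 × 68 × 0.7854 × 6 × 1 = 240.3 kips.
Bearing (0.25 in plate, F_u = 70 ksi): end bolts L_c = 2.3125 − 1.125/2 = 1.75, R_n = min(1.2×1.75×0.25×70, 2.4×1×0.25×70) = 36.75 kips/bolt; interior L_c = 3.25 − 1.125 = 2.125, R_n = 42 kips/bolt. φR_n = 0.75 × (2×36.75 + 4×42) = 181.1 kips.
Tension rupture (net): A_n = (11.375 − 2×1.1875)×0.25 = 2.25 in² (U = 1.0, A_e = A_n). φR_n = 0.75 × 70 × 2.25 = 118.1 kips.
Governing: min(240.3, 181.1, 118.1) = 118.1 kips → net-section rupture.

118.1 kips (net-section rupture governs)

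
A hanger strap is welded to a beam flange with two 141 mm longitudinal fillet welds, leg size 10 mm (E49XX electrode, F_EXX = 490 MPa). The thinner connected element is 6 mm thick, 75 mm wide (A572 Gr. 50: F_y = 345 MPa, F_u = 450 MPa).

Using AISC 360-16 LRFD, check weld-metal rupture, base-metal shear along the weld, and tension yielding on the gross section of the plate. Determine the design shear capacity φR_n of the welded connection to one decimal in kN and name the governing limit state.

139.7 kN (gross-section yield governs)

Weld metal: throat = 0.707×10 = 7.07 mm, L = 2×141 = 282 mm. φR_n = 0.75 × 0.6 × 490 × 7.07 × 282 = 439.6 kN.
Base metal shear (6 mm plate): yield φR_n = 1.0×0.6×345×6×282 = 350.2 kN; rupture φR_n = 0.75×0.6×450×6×282 = 342.6 kN; take 342.6 kN (rupture).
Tension yield (gross): A_g = 75×6 = 450 mm². φR_n = 0.90 × 345 × 450 = 139.7 kN.
Governing: min(439.6, 342.6, 139.7) = 139.7 kN → gross-section yield.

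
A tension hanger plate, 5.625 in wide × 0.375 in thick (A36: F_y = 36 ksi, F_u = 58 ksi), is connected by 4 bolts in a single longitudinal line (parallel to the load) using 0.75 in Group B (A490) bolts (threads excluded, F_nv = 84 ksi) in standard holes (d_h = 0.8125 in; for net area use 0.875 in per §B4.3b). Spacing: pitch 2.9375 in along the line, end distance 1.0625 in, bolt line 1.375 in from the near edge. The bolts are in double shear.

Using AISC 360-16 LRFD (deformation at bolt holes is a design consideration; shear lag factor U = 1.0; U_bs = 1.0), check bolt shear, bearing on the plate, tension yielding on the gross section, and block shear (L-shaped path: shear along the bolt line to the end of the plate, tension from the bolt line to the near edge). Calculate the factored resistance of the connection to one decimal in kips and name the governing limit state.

Bolt shear: A_b = π(0.75)²/4 = 0.44179 in². φR_n = 0.75 × 84 × 0.44179 × 4 × 2 = 222.7 kips.
Bearing (0.375 in plate, F_u = 58 ksi): end bolts L_c = 1.0625 − 0.8125/2 = 0.65625, R_n = min(1.2×0.65625×0.375×58, 2.4×0.75×0.375×58) = 17.128 kips/bolt; interior L_c = 2.9375 − 0.8125 = 2.125, R_n = 39.15 kips/bolt. φR_n = 0.75 × (1×17.128 + 3×39.15) = 100.9 kips.
Tension yield (gross): A_g = 5.625×0.375 = 2.1094 in². φR_n = 0.90 × 36 × 2.1094 = 68.3 kips.
Block shear: shear path 1×[1.0625+3×2.9375] = 1×9.875 in, A_gv = 3.7031, A_nv = 1×(9.875 − 3.5×0.875)×0.375 = 2.5547 in²; tension to near edge: (1.375 − 0.5×0.875)×0.375 = 0.35156 in². R_n = min(0.6×58×2.5547, 0.6×36×3.7031) + 1.0×58×0.35156 = min(88.904, 79.987) + 20.39 = 100.38 kips. φR_n = 0.75 × 100.38 = 75.3 kips.
Governing: min(222.7, 100.9, 68.3, 75.3) = 68.3 kips → gross-section yield.

68.3 kips (gross-section yield governs)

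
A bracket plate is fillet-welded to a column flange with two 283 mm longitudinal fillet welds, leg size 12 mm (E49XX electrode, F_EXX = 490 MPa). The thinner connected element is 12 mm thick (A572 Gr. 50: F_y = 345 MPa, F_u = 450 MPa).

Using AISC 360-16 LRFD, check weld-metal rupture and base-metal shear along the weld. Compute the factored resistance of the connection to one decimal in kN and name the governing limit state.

1058.8 kN (weld metal governs)

Weld metal: throat = 0.707×12 = 8.484 mm, L = 2×283 = 566 mm. φR_n = 0.75 × 0.6 × 490 × 8.484 × 566 = 1058.8 kN.
Base metal shear (12 mm plate): yield φR_n = 1.0×0.6×345×12×566 = 1405.9 kN; rupture φR_n = 0.75×0.6×450×12×566 = 1375.4 kN; take 1375.4 kN (rupture).
Governing: min(1058.8, 1375.4) = 1058.8 kN → weld metal.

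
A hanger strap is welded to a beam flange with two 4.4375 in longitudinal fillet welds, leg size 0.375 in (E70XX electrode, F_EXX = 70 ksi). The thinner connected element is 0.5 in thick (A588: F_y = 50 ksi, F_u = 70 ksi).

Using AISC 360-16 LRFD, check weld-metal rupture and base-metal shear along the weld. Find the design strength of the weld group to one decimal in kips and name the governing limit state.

74.1 kips (weld metal governs)

Weld metal: throat = 0.707×0.375 = 0.26513 in, L = 2×4.4375 = 8.875 in. φR_n = 0.75 × 0.6 × 70 × 0.26513 × 8.875 = 74.1 kips.
Base metal shear (0.5 in plate): yield φR_n = 1.0×0.6×50×0.5×8.875 = 133.1 kips; rupture φR_n = 0.75×0.6×70×0.5×8.875 = 139.8 kips; take 133.1 kips (yield).
Governing: min(74.1, 133.1) = 74.1 kips → weld metal.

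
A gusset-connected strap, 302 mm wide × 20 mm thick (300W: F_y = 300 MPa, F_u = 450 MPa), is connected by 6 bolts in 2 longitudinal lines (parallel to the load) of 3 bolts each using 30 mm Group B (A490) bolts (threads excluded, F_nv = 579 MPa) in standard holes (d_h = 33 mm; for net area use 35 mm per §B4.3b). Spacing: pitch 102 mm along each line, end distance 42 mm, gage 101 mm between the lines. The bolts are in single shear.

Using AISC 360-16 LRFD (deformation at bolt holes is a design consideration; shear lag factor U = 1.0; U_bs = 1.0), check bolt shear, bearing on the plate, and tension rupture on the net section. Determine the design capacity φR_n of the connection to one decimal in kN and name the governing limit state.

1566.0 kN (net-section rupture governs)

Bolt shear: A_b = π(30)²/4 = 706.86 mm². φR_n = 0.75 × 579 × 706.86 × 6 × 1 = 1841.7 kN.
Bearing (20 mm plate, F_u = 450 MPa): end bolts L_c = 42 − 33/2 = 25.5, R_n = min(1.2×25.5×20×450, 2.4×30×20×450) = 275.4 kN/bolt; interior L_c = 102 − 33 = 69, R_n = 648 kN/bolt. φR_n = 0.75 × (2×275.4 + 4×648) = 2357.1 kN.
Tension rupture (net): A_n = (302 − 2×35)×20 = 4640 mm² (U = 1.0, A_e = A_n). φR_n = 0.75 × 450 × 4640 = 1566.0 kN.
Governing: min(1841.7, 2357.1, 1566.0) = 1566.0 kN → net-section rupture.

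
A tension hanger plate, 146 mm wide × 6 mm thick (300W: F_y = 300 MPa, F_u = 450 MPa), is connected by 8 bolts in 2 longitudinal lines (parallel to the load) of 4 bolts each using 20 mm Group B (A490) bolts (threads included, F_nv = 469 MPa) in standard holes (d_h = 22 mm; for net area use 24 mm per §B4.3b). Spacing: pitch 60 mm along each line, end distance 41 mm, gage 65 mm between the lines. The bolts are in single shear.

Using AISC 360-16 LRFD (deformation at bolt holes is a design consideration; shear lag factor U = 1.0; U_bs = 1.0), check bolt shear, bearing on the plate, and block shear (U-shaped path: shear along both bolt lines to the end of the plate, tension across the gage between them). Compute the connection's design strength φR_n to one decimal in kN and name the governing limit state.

Bolt shear: A_b = π(20)²/4 = 314.16 mm². φR_n = 0.75 × 469 × 314.16 × 8 × 1 = 884.0 kN.
Bearing (6 mm plate, F_u = 450 MPa): end bolts L_c = 41 − 22/2 = 30, R_n = min(1.2×30×6×450, 2.4×20×6×450) = 97.2 kN/bolt; interior L_c = 60 − 22 = 38, R_n = 123.12 kN/bolt. φR_n = 0.75 × (2×97.2 + 6×123.12) = 699.8 kN.
Block shear: shear path 2×[41+3×60] = 2×221 mm, A_gv = 2652, A_nv = 2×(221 − 3.5×24)×6 = 1644 mm²; tension across gage: (65 − 1×24)×6 = 246 mm². R_n = min(0.6×450×1644, 0.6×300×2652) + 1.0×450×246 = min(443.88, 477.36) + 110.7 = 554.58 kN. φR_n = 0.75 × 554.58 = 415.9 kN.
Governing: min(884.0, 699.8, 415.9) = 415.9 kN → block shear.

415.9 kN (block shear governs)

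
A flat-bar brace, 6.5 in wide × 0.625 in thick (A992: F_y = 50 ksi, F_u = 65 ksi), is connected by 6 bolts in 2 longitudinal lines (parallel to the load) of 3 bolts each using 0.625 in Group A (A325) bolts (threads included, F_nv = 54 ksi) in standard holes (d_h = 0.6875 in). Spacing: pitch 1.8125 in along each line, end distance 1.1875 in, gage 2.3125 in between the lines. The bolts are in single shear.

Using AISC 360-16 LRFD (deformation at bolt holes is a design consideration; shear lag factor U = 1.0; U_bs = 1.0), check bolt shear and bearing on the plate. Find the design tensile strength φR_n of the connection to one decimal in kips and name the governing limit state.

74.6 kips (bolt shear governs)

Bolt shear: A_b = π(0.625)²/4 = 0.3068 in². φR_n = 0.75 × 54 × 0.3068 × 6 × 1 = 74.6 kips.
Bearing (0.625 in plate, F_u = 65 ksi): end bolts L_c = 1.1875 − 0.6875/2 = 0.84375, R_n = min(1.2×0.84375×0.625×65, 2.4×0.625×0.625×65) = 41.133 kips/bolt; interior L_c = 1.8125 − 0.6875 = 1.125, R_n = 54.844 kips/bolt. φR_n = 0.75 × (2×41.133 + 4×54.844) = 226.2 kips.
Governing: min(74.6, 226.2) = 74.6 kips → bolt shear.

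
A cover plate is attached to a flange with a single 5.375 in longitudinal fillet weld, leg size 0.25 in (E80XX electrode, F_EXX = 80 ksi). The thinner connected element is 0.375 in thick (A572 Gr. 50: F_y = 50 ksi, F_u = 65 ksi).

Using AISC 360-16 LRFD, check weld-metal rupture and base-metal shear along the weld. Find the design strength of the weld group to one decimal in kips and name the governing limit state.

Weld metal: throat = 0.707×0.25 = 0.17675 in, L = 5.375 in. φR_n = 0.75 × 0.6 × 80 × 0.17675 × 5.375 = 34.2 kips.
Base metal shear (0.375 in plate): yield φR_n = 1.0×0.6×50×0.375×5.375 = 60.5 kips; rupture φR_n = 0.75×0.6×65×0.375×5.375 = 59.0 kips; take 59.0 kips (rupture).
Governing: min(34.2, 59.0) = 34.2 kips → weld metal.

34.2 kips (weld metal governs)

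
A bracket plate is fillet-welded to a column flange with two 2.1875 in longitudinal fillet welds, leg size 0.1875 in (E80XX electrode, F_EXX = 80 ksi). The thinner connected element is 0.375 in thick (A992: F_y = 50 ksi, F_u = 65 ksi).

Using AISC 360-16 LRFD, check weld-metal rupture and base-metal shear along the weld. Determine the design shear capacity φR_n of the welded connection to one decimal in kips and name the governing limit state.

Weld metal: throat = 0.707×0.1875 = 0.13256 in, L = 2×2.1875 = 4.375 in. φR_n = 0.75 × 0.6 × 80 × 0.13256 × 4.375 = 20.9 kips.
Base metal shear (0.375 in plate): yield φR_n = 1.0×0.6×50×0.375×4.375 = 49.2 kips; rupture φR_n = 0.75×0.6×65×0.375×4.375 = 48.0 kips; take 48.0 kips (rupture).
Governing: min(20.9, 48.0) = 20.9 kips → weld metal.

20.9 kips (weld metal governs)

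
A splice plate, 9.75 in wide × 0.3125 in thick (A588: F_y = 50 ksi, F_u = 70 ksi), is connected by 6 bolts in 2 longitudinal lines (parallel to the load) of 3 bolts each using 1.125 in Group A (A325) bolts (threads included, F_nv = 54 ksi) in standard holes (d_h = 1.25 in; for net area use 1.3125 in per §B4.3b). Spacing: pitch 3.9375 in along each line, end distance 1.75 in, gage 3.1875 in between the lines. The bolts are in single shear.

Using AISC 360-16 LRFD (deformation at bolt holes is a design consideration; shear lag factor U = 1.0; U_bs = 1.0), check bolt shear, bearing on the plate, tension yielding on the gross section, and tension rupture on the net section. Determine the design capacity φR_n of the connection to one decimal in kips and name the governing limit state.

116.9 kips (net-section rupture governs)

Bolt shear: A_b = π(1.125)²/4 = 0.99402 in². φR_n = 0.75 × 54 × 0.99402 × 6 × 1 = 241.5 kips.
Bearing (0.3125 in plate, F_u = 70 ksi): end bolts L_c = 1.75 − 1.25/2 = 1.125, R_n = min(1.2×1.125×0.3125×70, 2.4×1.125×0.3125×70) = 29.531 kips/bolt; interior L_c = 3.9375 − 1.25 = 2.6875, R_n = 59.063 kips/bolt. φR_n = 0.75 × (2×29.531 + 4×59.063) = 221.5 kips.
Tension yield (gross): A_g = 9.75×0.3125 = 3.0469 in². φR_n = 0.90 × 50 × 3.0469 = 137.1 kips.
Tension rupture (net): A_n = (9.75 − 2×1.3125)×0.3125 = 2.2266 in² (U = 1.0, A_e = A_n). φR_n = 0.75 × 70 × 2.2266 = 116.9 kips.
Governing: min(241.5, 221.5, 137.1, 116.9) = 116.9 kips → net-section rupture.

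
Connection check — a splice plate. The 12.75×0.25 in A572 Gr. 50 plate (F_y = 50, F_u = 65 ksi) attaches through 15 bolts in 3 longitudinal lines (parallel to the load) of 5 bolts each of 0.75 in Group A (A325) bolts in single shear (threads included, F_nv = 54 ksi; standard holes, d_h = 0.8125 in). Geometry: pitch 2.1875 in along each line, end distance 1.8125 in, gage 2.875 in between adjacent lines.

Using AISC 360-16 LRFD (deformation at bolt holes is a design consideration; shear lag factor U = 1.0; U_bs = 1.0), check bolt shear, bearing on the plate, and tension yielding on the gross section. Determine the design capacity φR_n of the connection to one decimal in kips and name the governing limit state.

143.4 kips (gross-section yield governs)

Bolt shear: A_b = π(0.75)²/4 = 0.44179 in². φR_n = 0.75 × 54 × 0.44179 × 15 × 1 = 268.4 kips.
Bearing (0.25 in plate, F_u = 65 ksi): end bolts L_c = 1.8125 − 0.8125/2 = 1.40625, R_n = min(1.2×1.40625×0.25×65, 2.4×0.75×0.25×65) = 27.422 kips/bolt; interior L_c = 2.1875 − 0.8125 = 1.375, R_n = 26.813 kips/bolt. φR_n = 0.75 × (3×27.422 + 12×26.813) = 303.0 kips.
Tension yield (gross): A_g = 12.75×0.25 = 3.1875 in². φR_n = 0.90 × 50 × 3.1875 = 143.4 kips.
Governing: min(268.4, 303.0, 143.4) = 143.4 kips → gross-section yield.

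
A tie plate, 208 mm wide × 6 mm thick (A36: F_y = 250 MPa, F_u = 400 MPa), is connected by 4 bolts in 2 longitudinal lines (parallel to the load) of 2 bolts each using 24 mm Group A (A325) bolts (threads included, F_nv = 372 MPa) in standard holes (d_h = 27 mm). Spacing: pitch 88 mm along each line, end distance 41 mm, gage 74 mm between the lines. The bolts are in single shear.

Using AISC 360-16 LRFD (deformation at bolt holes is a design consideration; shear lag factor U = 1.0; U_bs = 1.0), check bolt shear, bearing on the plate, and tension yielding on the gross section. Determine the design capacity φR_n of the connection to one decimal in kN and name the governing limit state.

Bolt shear: A_b = π(24)²/4 = 452.39 mm². φR_n = 0.75 × 372 × 452.39 × 4 × 1 = 504.9 kN.
Bearing (6 mm plate, F_u = 400 MPa): end bolts L_c = 41 − 27/2 = 27.5, R_n = min(1.2×27.5×6×400, 2.4×24×6×400) = 79.2 kN/bolt; interior L_c = 88 − 27 = 61, R_n = 138.24 kN/bolt. φR_n = 0.75 × (2×79.2 + 2×138.24) = 326.2 kN.
Tension yield (gross): A_g = 208×6 = 1248 mm². φR_n = 0.90 × 250 × 1248 = 280.8 kN.
Governing: min(504.9, 326.2, 280.8) = 280.8 kN → gross-section yield.

280.8 kN (gross-section yield governs)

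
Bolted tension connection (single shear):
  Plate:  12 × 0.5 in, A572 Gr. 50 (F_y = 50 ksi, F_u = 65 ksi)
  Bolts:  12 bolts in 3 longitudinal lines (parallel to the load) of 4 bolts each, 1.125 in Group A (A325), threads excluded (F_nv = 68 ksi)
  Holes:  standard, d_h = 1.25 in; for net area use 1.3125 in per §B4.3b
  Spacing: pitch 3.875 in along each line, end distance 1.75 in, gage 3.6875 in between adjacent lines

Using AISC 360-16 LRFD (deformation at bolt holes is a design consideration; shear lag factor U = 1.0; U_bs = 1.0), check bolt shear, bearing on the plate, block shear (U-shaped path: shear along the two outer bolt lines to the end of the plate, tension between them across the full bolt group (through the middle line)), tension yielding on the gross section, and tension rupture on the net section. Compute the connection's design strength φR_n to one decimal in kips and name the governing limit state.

Bolt shear: A_b = π(1.125)²/4 = 0.99402 in². φR_n = 0.75 × 68 × 0.99402 × 12 × 1 = 608.3 kips.
Bearing (0.5 in plate, F_u = 65 ksi): end bolts L_c = 1.75 − 1.25/2 = 1.125, R_n = min(1.2×1.125×0.5×65, 2.4×1.125×0.5×65) = 43.875 kips/bolt; interior L_c = 3.875 − 1.25 = 2.625, R_n = 87.75 kips/bolt. φR_n = 0.75 × (3×43.875 + 9×87.75) = 691.0 kips.
Block shear: shear path 2×[1.75+3×3.875] = 2×13.375 in, A_gv = 13.375, A_nv = 2×(13.375 − 3.5×1.3125)×0.5 = 8.7813 in²; tension across gage: (7.375 − 2×1.3125)×0.5 = 2.375 in². R_n = min(0.6×65×8.7813, 0.6×50×13.375) + 1.0×65×2.375 = min(342.47, 401.25) + 154.38 = 496.85 kips. φR_n = 0.75 × 496.85 = 372.6 kips.
Tension yield (gross): A_g = 12×0.5 = 6 in². φR_n = 0.90 × 50 × 6 = 270.0 kips.
Tension rupture (net): A_n = (12 − 3×1.3125)×0.5 = 4.0313 in² (U = 1.0, A_e = A_n). φR_n = 0.75 × 65 × 4.0313 = 196.5 kips.
Governing: min(608.3, 691.0, 372.6, 270.0, 196.5) = 196.5 kips → net-section rupture.

196.5 kips (net-section rupture governs)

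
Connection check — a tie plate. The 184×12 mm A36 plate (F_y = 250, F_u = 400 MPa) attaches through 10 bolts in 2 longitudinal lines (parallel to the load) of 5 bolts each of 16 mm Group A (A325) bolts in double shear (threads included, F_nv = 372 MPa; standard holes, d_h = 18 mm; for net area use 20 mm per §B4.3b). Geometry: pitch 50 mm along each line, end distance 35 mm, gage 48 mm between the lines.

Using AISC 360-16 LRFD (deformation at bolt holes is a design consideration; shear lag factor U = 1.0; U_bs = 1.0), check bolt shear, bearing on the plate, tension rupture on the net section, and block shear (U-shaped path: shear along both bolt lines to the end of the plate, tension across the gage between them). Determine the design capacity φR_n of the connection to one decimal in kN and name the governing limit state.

Bolt shear: A_b = π(16)²/4 = 201.06 mm². φR_n = 0.75 × 372 × 201.06 × 10 × 2 = 1121.9 kN.
Bearing (12 mm plate, F_u = 400 MPa): end bolts L_c = 35 − 18/2 = 26, R_n = min(1.2×26×12×400, 2.4×16×12×400) = 149.76 kN/bolt; interior L_c = 50 − 18 = 32, R_n = 184.32 kN/bolt. φR_n = 0.75 × (2×149.76 + 8×184.32) = 1330.6 kN.
Tension rupture (net): A_n = (184 − 2×20)×12 = 1728 mm² (U = 1.0, A_e = A_n). φR_n = 0.75 × 400 × 1728 = 518.4 kN.
Block shear: shear path 2×[35+4×50] = 2×235 mm, A_gv = 5640, A_nv = 2×(235 − 4.5×20)×12 = 3480 mm²; tension across gage: (48 − 1×20)×12 = 336 mm². R_n = min(0.6×400×3480, 0.6×250×5640) + 1.0×400×336 = min(835.2, 846) + 134.4 = 969.6 kN. φR_n = 0.75 × 969.6 = 727.2 kN.
Governing: min(1121.9, 1330.6, 518.4, 727.2) = 518.4 kN → net-section rupture.

518.4 kN (net-section rupture governs)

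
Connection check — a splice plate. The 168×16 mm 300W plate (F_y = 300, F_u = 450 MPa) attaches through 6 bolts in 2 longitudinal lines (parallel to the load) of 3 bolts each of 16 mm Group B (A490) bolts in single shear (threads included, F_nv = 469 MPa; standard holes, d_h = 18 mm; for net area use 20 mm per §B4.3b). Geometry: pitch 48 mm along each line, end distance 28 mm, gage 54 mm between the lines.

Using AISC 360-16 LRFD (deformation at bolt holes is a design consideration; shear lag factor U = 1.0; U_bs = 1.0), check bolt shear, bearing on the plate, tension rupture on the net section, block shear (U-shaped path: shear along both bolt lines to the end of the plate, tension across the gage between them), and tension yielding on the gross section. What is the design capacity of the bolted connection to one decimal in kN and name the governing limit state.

Bolt shear: A_b = π(16)²/4 = 201.06 mm². φR_n = 0.75 × 469 × 201.06 × 6 × 1 = 424.3 kN.
Bearing (16 mm plate, F_u = 450 MPa): end bolts L_c = 28 − 18/2 = 19, R_n = min(1.2×19×16×450, 2.4×16×16×450) = 164.16 kN/bolt; interior L_c = 48 − 18 = 30, R_n = 259.2 kN/bolt. φR_n = 0.75 × (2×164.16 + 4×259.2) = 1023.8 kN.
Tension rupture (net): A_n = (168 − 2×20)×16 = 2048 mm² (U = 1.0, A_e = A_n). φR_n = 0.75 × 450 × 2048 = 691.2 kN.
Block shear: shear path 2×[28+2×48] = 2×124 mm, A_gv = 3968, A_nv = 2×(124 − 2.5×20)×16 = 2368 mm²; tension across gage: (54 − 1×20)×16 = 544 mm². R_n = min(0.6×450×2368, 0.6×300×3968) + 1.0×450×544 = min(639.36, 714.24) + 244.8 = 884.16 kN. φR_n = 0.75 × 884.16 = 663.1 kN.
Tension yield (gross): A_g = 168×16 = 2688 mm². φR_n = 0.90 × 300 × 2688 = 725.8 kN.
Governing: min(424.3, 1023.8, 691.2, 663.1, 725.8) = 424.3 kN → bolt shear.

424.3 kN (bolt shear governs)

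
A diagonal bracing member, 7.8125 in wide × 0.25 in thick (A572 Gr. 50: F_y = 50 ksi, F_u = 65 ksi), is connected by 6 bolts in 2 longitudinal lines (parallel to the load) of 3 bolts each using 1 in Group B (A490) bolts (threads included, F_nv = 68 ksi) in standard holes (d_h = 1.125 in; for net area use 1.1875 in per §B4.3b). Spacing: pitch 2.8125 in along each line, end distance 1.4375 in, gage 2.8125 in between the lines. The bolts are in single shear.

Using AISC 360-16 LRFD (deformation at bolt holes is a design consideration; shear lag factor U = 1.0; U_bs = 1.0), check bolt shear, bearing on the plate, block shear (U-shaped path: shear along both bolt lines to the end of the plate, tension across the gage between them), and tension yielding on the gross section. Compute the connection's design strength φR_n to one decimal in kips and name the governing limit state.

Bolt shear: A_b = π(1)²/4 = 0.7854 in². φR_n = 0.75 × 68 × 0.7854 × 6 × 1 = 240.3 kips.
Bearing (0.25 in plate, F_u = 65 ksi): end bolts L_c = 1.4375 − 1.125/2 = 0.875, R_n = min(1.2×0.875×0.25×65, 2.4×1×0.25×65) = 17.063 kips/bolt; interior L_c = 2.8125 − 1.125 = 1.6875, R_n = 32.906 kips/bolt. φR_n = 0.75 × (2×17.063 + 4×32.906) = 124.3 kips.
Block shear: shear path 2×[1.4375+2×2.8125] = 2×7.0625 in, A_gv = 3.5313, A_nv = 2×(7.0625 − 2.5×1.1875)×0.25 = 2.0469 in²; tension across gage: (2.8125 − 1×1.1875)×0.25 = 0.40625 in². R_n = min(0.6×65×2.0469, 0.6×50×3.5313) + 1.0×65×0.40625 = min(79.829, 105.94) + 26.406 = 106.24 kips. φR_n = 0.75 × 106.24 = 79.7 kips.
Tension yield (gross): A_g = 7.8125×0.25 = 1.9531 in². φR_n = 0.90 × 50 × 1.9531 = 87.9 kips.
Governing: min(240.3, 124.3, 79.7, 87.9) = 79.7 kips → block shear.

79.7 kips (block shear governs)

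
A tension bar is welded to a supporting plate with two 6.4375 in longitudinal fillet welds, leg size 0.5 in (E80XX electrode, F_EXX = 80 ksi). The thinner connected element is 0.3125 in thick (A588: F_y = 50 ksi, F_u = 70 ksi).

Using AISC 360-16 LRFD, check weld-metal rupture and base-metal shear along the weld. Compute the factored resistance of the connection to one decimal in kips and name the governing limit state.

Weld metal: throat = 0.707×0.5 = 0.3535 in, L = 2×6.4375 = 12.875 in. φR_n = 0.75 × 0.6 × 80 × 0.3535 × 12.875 = 163.8 kips.
Base metal shear (0.3125 in plate): yield φR_n = 1.0×0.6×50×0.3125×12.875 = 120.7 kips; rupture φR_n = 0.75×0.6×70×0.3125×12.875 = 126.7 kips; take 120.7 kips (yield).
Governing: min(163.8, 120.7) = 120.7 kips → base-metal shear.

120.7 kips (base-metal shear governs)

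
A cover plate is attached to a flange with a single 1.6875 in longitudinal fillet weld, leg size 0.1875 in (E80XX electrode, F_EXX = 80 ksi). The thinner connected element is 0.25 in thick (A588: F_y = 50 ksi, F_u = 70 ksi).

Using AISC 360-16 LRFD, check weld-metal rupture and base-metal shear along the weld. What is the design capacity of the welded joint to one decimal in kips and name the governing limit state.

8.1 kips (weld metal governs)

Weld metal: throat = 0.707×0.1875 = 0.13256 in, L = 1.6875 in. φR_n = 0.75 × 0.6 × 80 × 0.13256 × 1.6875 = 8.1 kips.
Base metal shear (0.25 in plate): yield φR_n = 1.0×0.6×50×0.25×1.6875 = 12.7 kips; rupture φR_n = 0.75×0.6×70×0.25×1.6875 = 13.3 kips; take 12.7 kips (yield).
Governing: min(8.1, 12.7) = 8.1 kips → weld metal.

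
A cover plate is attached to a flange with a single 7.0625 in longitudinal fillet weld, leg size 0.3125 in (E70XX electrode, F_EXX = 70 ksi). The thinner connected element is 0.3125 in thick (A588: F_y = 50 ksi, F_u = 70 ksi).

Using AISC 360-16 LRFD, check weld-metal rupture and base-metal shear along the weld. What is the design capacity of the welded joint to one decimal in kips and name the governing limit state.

Weld metal: throat = 0.707×0.3125 = 0.22094 in, L = 7.0625 in. φR_n = 0.75 × 0.6 × 70 × 0.22094 × 7.0625 = 49.2 kips.
Base metal shear (0.3125 in plate): yield φR_n = 1.0×0.6×50×0.3125×7.0625 = 66.2 kips; rupture φR_n = 0.75×0.6×70×0.3125×7.0625 = 69.5 kips; take 66.2 kips (yield).
Governing: min(49.2, 66.2) = 49.2 kips → weld metal.

49.2 kips (weld metal governs)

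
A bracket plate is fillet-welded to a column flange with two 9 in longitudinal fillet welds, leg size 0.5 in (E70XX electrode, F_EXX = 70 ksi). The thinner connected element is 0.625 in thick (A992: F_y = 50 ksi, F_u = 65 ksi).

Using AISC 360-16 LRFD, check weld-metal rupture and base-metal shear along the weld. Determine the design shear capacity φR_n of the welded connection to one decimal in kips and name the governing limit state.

Weld metal: throat = 0.707×0.5 = 0.3535 in, L = 2×9 = 18 in. φR_n = 0.75 × 0.6 × 70 × 0.3535 × 18 = 200.4 kips.
Base metal shear (0.625 in plate): yield φR_n = 1.0×0.6×50×0.625×18 = 337.5 kips; rupture φR_n = 0.75×0.6×65×0.625×18 = 329.1 kips; take 329.1 kips (rupture).
Governing: min(200.4, 329.1) = 200.4 kips → weld metal.

200.4 kips (weld metal governs)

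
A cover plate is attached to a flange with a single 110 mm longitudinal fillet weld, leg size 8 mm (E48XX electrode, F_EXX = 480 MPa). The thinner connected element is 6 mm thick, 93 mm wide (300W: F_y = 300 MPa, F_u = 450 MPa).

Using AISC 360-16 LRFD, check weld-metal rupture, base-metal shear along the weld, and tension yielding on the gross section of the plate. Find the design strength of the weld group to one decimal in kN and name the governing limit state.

118.8 kN (base-metal shear governs)

Weld metal: throat = 0.707×8 = 5.656 mm, L = 110 mm. φR_n = 0.75 × 0.6 × 480 × 5.656 × 110 = 134.4 kN.
Base metal shear (6 mm plate): yield φR_n = 1.0×0.6×300×6×110 = 118.8 kN; rupture φR_n = 0.75×0.6×450×6×110 = 133.7 kN; take 118.8 kN (yield).
Tension yield (gross): A_g = 93×6 = 558 mm². φR_n = 0.90 × 300 × 558 = 150.7 kN.
Governing: min(134.4, 118.8, 150.7) = 118.8 kN → base-metal shear.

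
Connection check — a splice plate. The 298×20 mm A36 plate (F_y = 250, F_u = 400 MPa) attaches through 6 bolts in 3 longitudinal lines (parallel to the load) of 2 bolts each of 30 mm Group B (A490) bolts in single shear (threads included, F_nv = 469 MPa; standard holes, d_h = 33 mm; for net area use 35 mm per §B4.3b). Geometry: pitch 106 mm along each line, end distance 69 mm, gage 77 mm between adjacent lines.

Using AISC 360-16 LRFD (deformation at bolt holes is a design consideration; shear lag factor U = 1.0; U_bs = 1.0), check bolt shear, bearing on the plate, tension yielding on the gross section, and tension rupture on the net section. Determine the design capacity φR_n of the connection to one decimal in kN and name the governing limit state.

1158.0 kN (net-section rupture governs)

Bolt shear: A_b = π(30)²/4 = 706.86 mm². φR_n = 0.75 × 469 × 706.86 × 6 × 1 = 1491.8 kN.
Bearing (20 mm plate, F_u = 400 MPa): end bolts L_c = 69 − 33/2 = 52.5, R_n = min(1.2×52.5×20×400, 2.4×30×20×400) = 504 kN/bolt; interior L_c = 106 − 33 = 73, R_n = 576 kN/bolt. φR_n = 0.75 × (3×504 + 3×576) = 2430.0 kN.
Tension yield (gross): A_g = 298×20 = 5960 mm². φR_n = 0.90 × 250 × 5960 = 1341.0 kN.
Tension rupture (net): A_n = (298 − 3×35)×20 = 3860 mm² (U = 1.0, A_e = A_n). φR_n = 0.75 × 400 × 3860 = 1158.0 kN.
Governing: min(1491.8, 2430.0, 1341.0, 1158.0) = 1158.0 kN → net-section rupture.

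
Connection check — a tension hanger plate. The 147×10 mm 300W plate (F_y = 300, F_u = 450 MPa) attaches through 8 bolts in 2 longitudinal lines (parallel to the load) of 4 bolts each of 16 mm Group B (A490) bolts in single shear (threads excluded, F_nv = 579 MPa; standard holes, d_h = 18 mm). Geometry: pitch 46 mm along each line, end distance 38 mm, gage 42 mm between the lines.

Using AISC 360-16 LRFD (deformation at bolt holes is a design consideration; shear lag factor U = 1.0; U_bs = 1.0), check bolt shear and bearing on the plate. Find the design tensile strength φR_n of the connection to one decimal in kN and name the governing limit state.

698.5 kN (bolt shear governs)

Bolt shear: A_b = π(16)²/4 = 201.06 mm². φR_n = 0.75 × 579 × 201.06 × 8 × 1 = 698.5 kN.
Bearing (10 mm plate, F_u = 450 MPa): end bolts L_c = 38 − 18/2 = 29, R_n = min(1.2×29×10×450, 2.4×16×10×450) = 156.6 kN/bolt; interior L_c = 46 − 18 = 28, R_n = 151.2 kN/bolt. φR_n = 0.75 × (2×156.6 + 6×151.2) = 915.3 kN.
Governing: min(698.5, 915.3) = 698.5 kN → bolt shear.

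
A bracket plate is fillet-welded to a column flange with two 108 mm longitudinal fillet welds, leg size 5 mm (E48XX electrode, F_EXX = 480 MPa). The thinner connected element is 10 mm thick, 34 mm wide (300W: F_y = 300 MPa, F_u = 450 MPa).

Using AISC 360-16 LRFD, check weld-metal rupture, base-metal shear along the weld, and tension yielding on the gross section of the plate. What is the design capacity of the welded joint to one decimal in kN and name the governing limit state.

91.8 kN (gross-section yield governs)

Weld metal: throat = 0.707×5 = 3.535 mm, L = 2×108 = 216 mm. φR_n = 0.75 × 0.6 × 480 × 3.535 × 216 = 164.9 kN.
Base metal shear (10 mm plate): yield φR_n = 1.0×0.6×300×10×216 = 388.8 kN; rupture φR_n = 0.75×0.6×450×10×216 = 437.4 kN; take 388.8 kN (yield).
Tension yield (gross): A_g = 34×10 = 340 mm². φR_n = 0.90 × 300 × 340 = 91.8 kN.
Governing: min(164.9, 388.8, 91.8) = 91.8 kN → gross-section yield.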